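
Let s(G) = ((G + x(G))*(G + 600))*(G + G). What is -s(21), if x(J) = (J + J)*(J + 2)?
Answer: -25742934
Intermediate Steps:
x(J) = 2*J*(2 + J) (x(J) = (2*J)*(2 + J) = 2*J*(2 + J))
s(G) = 2*G*(600 + G)*(G + 2*G*(2 + G)) (s(G) = ((G + 2*G*(2 + G))*(G + 600))*(G + G) = ((G + 2*G*(2 + G))*(600 + G))*(2*G) = ((600 + G)*(G + 2*G*(2 + G)))*(2*G) = 2*G*(600 + G)*(G + 2*G*(2 + G)))
-s(21) = -21**2*(6000 + 4*21**2 + 2410*21) = -441*(6000 + 4*441 + 50610) = -441*(6000 + 1764 + 50610) = -441*58374 = -1*25742934 = -25742934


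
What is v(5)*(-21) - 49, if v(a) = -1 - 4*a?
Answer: 392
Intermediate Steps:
v(5)*(-21) - 49 = (-1 - 4*5)*(-21) - 49 = (-1 - 20)*(-21) - 49 = -21*(-21) - 49 = 441 - 49 = 392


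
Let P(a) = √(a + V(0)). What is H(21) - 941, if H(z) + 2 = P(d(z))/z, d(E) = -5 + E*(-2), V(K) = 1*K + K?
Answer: -943 + I*√47/21 ≈ -943.0 + 0.32646*I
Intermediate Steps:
V(K) = 2*K (V(K) = K + K = 2*K)
d(E) = -5 - 2*E
P(a) = √a (P(a) = √(a + 2*0) = √(a + 0) = √a)
H(z) = -2 + √(-5 - 2*z)/z
H(21) - 941 = (-2 + √(-5 - 2*21)/21) - 941 = (-2 + √(-5 - 42)/21) - 941 = (-2 + √(-47)/21) - 941 = (-2 + (I*√47)/21) - 941 = (-2 + I*√47/21) - 941 = -943 + I*√47/21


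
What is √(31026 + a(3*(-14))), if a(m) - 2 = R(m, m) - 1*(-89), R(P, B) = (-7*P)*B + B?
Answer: √18727 ≈ 136.85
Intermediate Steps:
R(P, B) = B - 7*B*P (R(P, B) = -7*B*P + B = B - 7*B*P)
a(m) = 91 + m*(1 - 7*m) (a(m) = 2 + (m*(1 - 7*m) - 1*(-89)) = 2 + (m*(1 - 7*m) + 89) = 2 + (89 + m*(1 - 7*m)) = 91 + m*(1 - 7*m))
√(31026 + a(3*(-14))) = √(31026 + (91 - 3*(-14)*(-1 + 7*(3*(-14))))) = √(31026 + (91 - 1*(-42)*(-1 + 7*(-42)))) = √(31026 + (91 - 1*(-42)*(-1 - 294))) = √(31026 + (91 - 1*(-42)*(-295))) = √(31026 + (91 - 12390)) = √(31026 - 12299) = √18727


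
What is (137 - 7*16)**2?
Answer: 625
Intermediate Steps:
(137 - 7*16)**2 = (137 - 112)**2 = 25**2 = 625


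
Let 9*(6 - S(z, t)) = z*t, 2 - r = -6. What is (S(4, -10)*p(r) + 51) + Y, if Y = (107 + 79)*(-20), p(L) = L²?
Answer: -27005/9 ≈ -3000.6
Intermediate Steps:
r = 8 (r = 2 - 1*(-6) = 2 + 6 = 8)
S(z, t) = 6 - t*z/9 (S(z, t) = 6 - z*t/9 = 6 - t*z/9)
Y = -3720 (Y = 186*(-20) = -3720)
(S(4, -10)*p(r) + 51) + Y = ((6 - ⅑*(-10)*4)*8² + 51) - 3720 = ((6 + 40/9)*64 + 51) - 3720 = ((94/9)*64 + 51) - 3720 = (6016/9 + 51) - 3720 = 6475/9 - 3720 = -27005/9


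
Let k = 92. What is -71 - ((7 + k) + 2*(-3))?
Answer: -164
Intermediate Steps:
-71 - ((7 + k) + 2*(-3)) = -71 - ((7 + 92) + 2*(-3)) = -71 - (99 - 6) = -71 - 1*93 = -71 - 93 = -164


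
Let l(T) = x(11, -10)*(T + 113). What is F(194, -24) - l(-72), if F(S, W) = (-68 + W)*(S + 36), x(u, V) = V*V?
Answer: -25260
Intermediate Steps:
x(u, V) = V**2
l(T) = 11300 + 100*T (l(T) = (-10)**2*(T + 113) = 100*(113 + T) = 11300 + 100*T)
F(S, W) = (-68 + W)*(36 + S)
F(194, -24) - l(-72) = (-2448 - 68*194 + 36*(-24) + 194*(-24)) - (11300 + 100*(-72)) = (-2448 - 13192 - 864 - 4656) - (11300 - 7200) = -21160 - 1*4100 = -21160 - 4100 = -25260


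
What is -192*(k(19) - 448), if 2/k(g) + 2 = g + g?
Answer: 258016/3 ≈ 86005.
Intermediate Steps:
k(g) = 2/(-2 + 2*g) (k(g) = 2/(-2 + (g + g)) = 2/(-2 + 2*g))
-192*(k(19) - 448) = -192*(1/(-1 + 19) - 448) = -192*(1/18 - 448) = -192*(-8063/18) = 258016/3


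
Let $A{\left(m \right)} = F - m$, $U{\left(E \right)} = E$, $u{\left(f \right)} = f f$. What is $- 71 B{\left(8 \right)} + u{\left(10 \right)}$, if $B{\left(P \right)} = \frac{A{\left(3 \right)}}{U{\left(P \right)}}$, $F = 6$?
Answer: $\frac{587}{8} \approx 73.375$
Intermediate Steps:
$u{\left(f \right)} = f^{2}$
$A{\left(m \right)} = 6 - m$
$B{\left(P \right)} = \frac{3}{P}$ ($B{\left(P \right)} = \frac{6 - 3}{P} = \frac{3}{P}$)
$- 71 B{\left(8 \right)} + u{\left(10 \right)} = - 71 \cdot \frac{3}{8} + 10^{2} = - 71 \cdot 3 \cdot \frac{1}{8} + 100 = \left(-71\right) \frac{3}{8} + 100 = - \frac{213}{8} + 100 = \frac{587}{8}$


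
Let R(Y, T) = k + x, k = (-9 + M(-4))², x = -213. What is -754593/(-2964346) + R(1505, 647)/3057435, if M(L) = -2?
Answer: 329549475589/1294756458930 ≈ 0.25453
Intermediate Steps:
k = 121 (k = (-9 - 2)² = (-11)² = 121)
R(Y, T) = -92 (R(Y, T) = 121 - 213 = -92)
-754593/(-2964346) + R(1505, 647)/3057435 = -754593/(-2964346) - 92/3057435 = -754593*(-1/2964346) - 92*1/3057435 = 107799/423478 - 92/3057435 = 329549475589/1294756458930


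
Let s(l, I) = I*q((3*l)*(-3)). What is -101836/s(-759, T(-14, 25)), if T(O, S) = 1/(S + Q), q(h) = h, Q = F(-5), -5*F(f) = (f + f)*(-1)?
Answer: -101836/297 ≈ -342.88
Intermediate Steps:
F(f) = 2*f/5 (F(f) = -(f + f)*(-1)/5 = -2*f*(-1)/5 = -(-2)*f/5 = 2*f/5)
Q = -2 (Q = (2/5)*(-5) = -2)
T(O, S) = 1/(-2 + S) (T(O, S) = 1/(S - 2) = 1/(-2 + S))
s(l, I) = -9*I*l (s(l, I) = I*((3*l)*(-3)) = I*(-9*l) = -9*I*l)
-101836/s(-759, T(-14, 25)) = -101836/((-9*(-759)/(-2 + 25))) = -101836/((-9*(-759)/23)) = -101836/((-9*1/23*(-759))) = -101836/297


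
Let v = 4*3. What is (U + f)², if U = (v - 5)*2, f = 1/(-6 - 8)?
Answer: 38025/196 ≈ 194.01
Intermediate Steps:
f = -1/14 (f = 1/(-14) = -1/14 ≈ -0.071429)
v = 12
U = 14 (U = (12 - 5)*2 = 7*2 = 14)
(U + f)² = (14 - 1/14)² = (195/14)² = 38025/196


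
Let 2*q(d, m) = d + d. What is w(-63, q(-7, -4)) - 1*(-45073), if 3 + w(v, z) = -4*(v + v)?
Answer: 45574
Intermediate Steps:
q(d, m) = d (q(d, m) = (d + d)/2 = (2*d)/2 = d)
w(v, z) = -3 - 8*v (w(v, z) = -3 - 4*(v + v) = -3 - 8*v)
w(-63, q(-7, -4)) - 1*(-45073) = (-3 - 8*(-63)) - 1*(-45073) = (-3 + 504) + 45073 = 501 + 45073 = 45574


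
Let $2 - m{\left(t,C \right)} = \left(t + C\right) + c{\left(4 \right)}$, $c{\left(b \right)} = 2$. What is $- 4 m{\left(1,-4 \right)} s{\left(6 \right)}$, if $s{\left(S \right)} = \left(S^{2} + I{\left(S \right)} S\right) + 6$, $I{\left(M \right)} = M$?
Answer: $-936$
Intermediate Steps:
$m{\left(t,C \right)} = - C - t$ ($m{\left(t,C \right)} = 2 - \left(\left(t + C\right) + 2\right) = 2 - \left(\left(C + t\right) + 2\right) = 2 - \left(2 + C + t\right) = - C - t$)
$s{\left(S \right)} = 6 + 2 S^{2}$ ($s{\left(S \right)} = \left(S^{2} + S S\right) + 6 = \left(S^{2} + S^{2}\right) + 6 = 2 S^{2} + 6 = 6 + 2 S^{2}$)
$- 4 m{\left(1,-4 \right)} s{\left(6 \right)} = - 4 \left(\left(-1\right) \left(-4\right) - 1\right) \left(6 + 2 \cdot 6^{2}\right) = - 4 \left(4 - 1\right) \left(6 + 2 \cdot 36\right) = \left(-4\right) 3 \left(6 + 72\right) = \left(-12\right) 78 = -936$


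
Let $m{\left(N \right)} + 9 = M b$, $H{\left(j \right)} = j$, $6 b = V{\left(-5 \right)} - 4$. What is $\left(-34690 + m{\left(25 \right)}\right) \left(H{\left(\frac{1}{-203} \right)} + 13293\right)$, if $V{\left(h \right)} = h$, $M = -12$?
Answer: $- \frac{93585915518}{203} \approx -4.6101 \cdot 10^{8}$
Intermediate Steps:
$b = - \frac{3}{2}$ ($b = \frac{-5 - 4}{6} = \frac{1}{6} \left(-9\right) = - \frac{3}{2} \approx -1.5$)
$m{\left(N \right)} = 9$ ($m{\left(N \right)} = -9 - -18 = -9 + 18 = 9$)
$\left(-34690 + m{\left(25 \right)}\right) \left(H{\left(\frac{1}{-203} \right)} + 13293\right) = \left(-34690 + 9\right) \left(\frac{1}{-203} + 13293\right) = - 34681 \left(- \frac{1}{203} + 13293\right) = \left(-34681\right) \frac{2698478}{203} = - \frac{93585915518}{203}$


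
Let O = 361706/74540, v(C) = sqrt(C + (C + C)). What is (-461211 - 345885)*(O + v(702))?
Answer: -72982866444/18635 - 7263864*sqrt(26) ≈ -4.0955e+7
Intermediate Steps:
v(C) = sqrt(3)*sqrt(C) (v(C) = sqrt(C + 2*C) = sqrt(3*C) = sqrt(3)*sqrt(C))
O = 180853/37270 (O = 361706*(1/74540) = 180853/37270 ≈ 4.8525)
(-461211 - 345885)*(O + v(702)) = (-461211 - 345885)*(180853/37270 + sqrt(3)*sqrt(702)) = -807096*(180853/37270 + sqrt(3)*(3*sqrt(78))) = -807096*(180853/37270 + 9*sqrt(26)) = -72982866444/18635 - 7263864*sqrt(26)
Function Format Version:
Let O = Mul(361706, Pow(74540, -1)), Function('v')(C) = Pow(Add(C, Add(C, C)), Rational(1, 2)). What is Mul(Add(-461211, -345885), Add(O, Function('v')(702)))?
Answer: Add(Rational(-72982866444, 18635), Mul(-7263864, Pow(26, Rational(1, 2)))) ≈ -4.0955e+7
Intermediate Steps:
Function('v')(C) = Mul(Pow(3, Rational(1, 2)), Pow(C, Rational(1, 2))) (Function('v')(C) = Pow(Add(C, Mul(2, C)), Rational(1, 2)) = Pow(Mul(3, C), Rational(1, 2)) = Mul(Pow(3, Rational(1, 2)), Pow(C, Rational(1, 2))))
O = Rational(180853, 37270) (O = Mul(361706, Rational(1, 74540)) = Rational(180853, 37270) ≈ 4.8525)
Mul(Add(-461211, -345885), Add(O, Function('v')(702))) = Mul(Add(-461211, -345885), Add(Rational(180853, 37270), Mul(Pow(3, Rational(1, 2)), Pow(702, Rational(1, 2))))) = Mul(-807096, Add(Rational(180853, 37270), Mul(Pow(3, Rational(1, 2)), Mul(3, Pow(78, Rational(1, 2)))))) = Mul(-807096, Add(Rational(180853, 37270), Mul(9, Pow(26, Rational(1, 2))))) = Add(Rational(-72982866444, 18635), Mul(-7263864, Pow(26, Rational(1, 2))))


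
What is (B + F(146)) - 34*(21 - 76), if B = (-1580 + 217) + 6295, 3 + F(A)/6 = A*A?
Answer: 134680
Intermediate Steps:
F(A) = -18 + 6*A**2 (F(A) = -18 + 6*(A*A) = -18 + 6*A**2)
B = 4932 (B = -1363 + 6295 = 4932)
(B + F(146)) - 34*(21 - 76) = (4932 + (-18 + 6*146**2)) - 34*(21 - 76) = (4932 + (-18 + 6*21316)) - 34*(-55) = (4932 + (-18 + 127896)) + 1870 = (4932 + 127878) + 1870 = 132810 + 1870 = 134680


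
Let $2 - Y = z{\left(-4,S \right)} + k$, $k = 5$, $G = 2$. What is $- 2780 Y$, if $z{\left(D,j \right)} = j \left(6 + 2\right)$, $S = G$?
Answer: $52820$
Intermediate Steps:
$S = 2$
$z{\left(D,j \right)} = 8 j$ ($z{\left(D,j \right)} = j 8 = 8 j$)
$Y = -19$ ($Y = 2 - \left(8 \cdot 2 + 5\right) = 2 - \left(16 + 5\right) = 2 - 21 = -19$)
$- 2780 Y = \left(-2780\right) \left(-19\right) = 52820$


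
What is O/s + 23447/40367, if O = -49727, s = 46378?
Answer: -919904843/1872140726 ≈ -0.49137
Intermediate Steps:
O/s + 23447/40367 = -49727/46378 + 23447/40367 = -919904843/1872140726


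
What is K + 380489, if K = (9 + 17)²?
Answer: 381165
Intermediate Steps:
K = 676 (K = 26² = 676)
K + 380489 = 676 + 380489 = 381165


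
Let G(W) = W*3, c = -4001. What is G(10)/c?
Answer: -30/4001 ≈ -0.0074981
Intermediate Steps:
G(W) = 3*W
G(10)/c = (3*10)/(-4001) = 30*(-1/4001) = -30/4001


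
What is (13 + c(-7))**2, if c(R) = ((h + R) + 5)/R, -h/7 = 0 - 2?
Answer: 6241/49 ≈ 127.37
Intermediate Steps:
h = 14 (h = -7*(0 - 2) = -7*(-2) = 14)
c(R) = (19 + R)/R (c(R) = ((14 + R) + 5)/R = (19 + R)/R)
(13 + c(-7))**2 = (13 + (19 - 7)/(-7))**2 = (13 - 1/7*12)**2 = (13 - 12/7)**2 = (79/7)**2 = 6241/49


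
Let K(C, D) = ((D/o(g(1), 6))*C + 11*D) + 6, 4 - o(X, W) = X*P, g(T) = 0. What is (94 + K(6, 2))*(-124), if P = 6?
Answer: -15500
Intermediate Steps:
o(X, W) = 4 - 6*X (o(X, W) = 4 - X*6 = 4 - 6*X)
K(C, D) = 6 + 11*D + C*D/4 (K(C, D) = ((D/(4 - 6*0))*C + 11*D) + 6 = ((D/(4 + 0))*C + 11*D) + 6 = ((D/4)*C + 11*D) + 6 = (C*D/4 + 11*D) + 6 = (11*D + C*D/4) + 6 = 6 + 11*D + C*D/4)
(94 + K(6, 2))*(-124) = (94 + (6 + 11*2 + (1/4)*6*2))*(-124) = (94 + (6 + 22 + 3))*(-124) = (94 + 31)*(-124) = 125*(-124) = -15500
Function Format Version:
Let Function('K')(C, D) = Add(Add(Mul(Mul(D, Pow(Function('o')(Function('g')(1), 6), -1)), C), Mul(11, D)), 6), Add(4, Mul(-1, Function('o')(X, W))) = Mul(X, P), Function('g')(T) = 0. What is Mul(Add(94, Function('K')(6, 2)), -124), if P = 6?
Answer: -15500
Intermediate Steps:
Function('o')(X, W) = Add(4, Mul(-6, X)) (Function('o')(X, W) = Add(4, Mul(-1, Mul(X, 6))) = Add(4, Mul(-1, Mul(6, X))) = Add(4, Mul(-6, X)))
Function('K')(C, D) = Add(6, Mul(11, D), Mul(Rational(1, 4), C, D)) (Function('K')(C, D) = Add(Add(Mul(Mul(D, Pow(Add(4, Mul(-6, 0)), -1)), C), Mul(11, D)), 6) = Add(Add(Mul(Mul(D, Pow(Add(4, 0), -1)), C), Mul(11, D)), 6) = Add(Add(Mul(Mul(D, Pow(4, -1)), C), Mul(11, D)), 6) = Add(Add(Mul(Mul(D, Rational(1, 4)), C), Mul(11, D)), 6) = Add(Add(Mul(Mul(Rational(1, 4), D), C), Mul(11, D)), 6) = Add(Add(Mul(Rational(1, 4), C, D), Mul(11, D)), 6) = Add(Add(Mul(11, D), Mul(Rational(1, 4), C, D)), 6) = Add(6, Mul(11, D), Mul(Rational(1, 4), C, D)))
Mul(Add(94, Function('K')(6, 2)), -124) = Mul(Add(94, Add(6, Mul(11, 2), Mul(Rational(1, 4), 6, 2))), -124) = Mul(Add(94, Add(6, 22, 3)), -124) = Mul(Add(94, 31), -124) = Mul(125, -124) = -15500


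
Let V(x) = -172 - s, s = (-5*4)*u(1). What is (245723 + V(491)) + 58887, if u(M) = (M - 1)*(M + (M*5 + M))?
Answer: 304438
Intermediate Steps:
u(M) = 7*M*(-1 + M) (u(M) = (-1 + M)*(M + (5*M + M)) = (-1 + M)*(M + 6*M) = (-1 + M)*(7*M) = 7*M*(-1 + M))
s = 0 (s = (-5*4)*(7*1*(-1 + 1)) = -140*0 = -20*0 = 0)
V(x) = -172 (V(x) = -172 - 1*0 = -172 + 0 = -172)
(245723 + V(491)) + 58887 = (245723 - 172) + 58887 = 245551 + 58887 = 304438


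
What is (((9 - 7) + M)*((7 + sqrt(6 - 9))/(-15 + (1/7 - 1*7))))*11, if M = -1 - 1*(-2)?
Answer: -539/51 - 77*I*sqrt(3)/51 ≈ -10.569 - 2.6151*I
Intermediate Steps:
M = 1 (M = -1 + 2 = 1)
(((9 - 7) + M)*((7 + sqrt(6 - 9))/(-15 + (1/7 - 1*7))))*11 = (((9 - 7) + 1)*((7 + sqrt(6 - 9))/(-15 + (1/7 - 1*7))))*11 = ((2 + 1)*((7 + sqrt(-3))/(-15 + (1/7 - 7))))*11 = (3*((7 + I*sqrt(3))/(-15 - 48/7)))*11 = (3*((7 + I*sqrt(3))/(-153/7)))*11 = (3*((7 + I*sqrt(3))*(-7/153)))*11 = (3*(-49/153 - 7*I*sqrt(3)/153))*11 = (-49/51 - 7*I*sqrt(3)/51)*11 = -539/51 - 77*I*sqrt(3)/51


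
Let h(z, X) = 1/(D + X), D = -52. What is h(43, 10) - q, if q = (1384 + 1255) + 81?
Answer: -114241/42 ≈ -2720.0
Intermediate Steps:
h(z, X) = 1/(-52 + X)
q = 2720 (q = 2639 + 81 = 2720)
h(43, 10) - q = 1/(-52 + 10) - 1*2720 = 1/(-42) - 2720 = -1/42 - 2720 = -114241/42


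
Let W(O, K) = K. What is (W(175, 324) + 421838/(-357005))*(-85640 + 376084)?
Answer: 3043002435928/32455 ≈ 9.3761e+7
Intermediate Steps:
(W(175, 324) + 421838/(-357005))*(-85640 + 376084) = (324 + 421838/(-357005))*(-85640 + 376084) = (324 + 421838*(-1/357005))*290444 = (324 - 421838/357005)*290444 = (115247782/357005)*290444 = 3043002435928/32455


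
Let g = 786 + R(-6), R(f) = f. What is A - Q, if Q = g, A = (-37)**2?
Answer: 589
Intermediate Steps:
A = 1369
g = 780 (g = 786 - 6 = 780)
Q = 780
A - Q = 1369 - 1*780 = 1369 - 780 = 589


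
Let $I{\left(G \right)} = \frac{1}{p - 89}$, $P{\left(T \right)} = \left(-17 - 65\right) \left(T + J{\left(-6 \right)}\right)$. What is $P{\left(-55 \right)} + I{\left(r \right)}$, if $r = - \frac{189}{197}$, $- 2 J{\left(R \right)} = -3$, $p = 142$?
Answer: $\frac{232512}{53} \approx 4387.0$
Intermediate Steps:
$J{\left(R \right)} = \frac{3}{2}$ ($J{\left(R \right)} = \left(- \frac{1}{2}\right) \left(-3\right) = \frac{3}{2}$)
$P{\left(T \right)} = -123 - 82 T$ ($P{\left(T \right)} = \left(-17 - 65\right) \left(T + \frac{3}{2}\right) = - 82 \left(\frac{3}{2} + T\right) = -123 - 82 T$)
$r = - \frac{189}{197}$ ($r = \left(-189\right) \frac{1}{197} = - \frac{189}{197} \approx -0.95939$)
$I{\left(G \right)} = \frac{1}{53}$ ($I{\left(G \right)} = \frac{1}{142 - 89} = \frac{1}{53}$)
$P{\left(-55 \right)} + I{\left(r \right)} = \left(-123 - -4510\right) + \frac{1}{53} = \left(-123 + 4510\right) + \frac{1}{53} = 4387 + \frac{1}{53} = \frac{232512}{53}$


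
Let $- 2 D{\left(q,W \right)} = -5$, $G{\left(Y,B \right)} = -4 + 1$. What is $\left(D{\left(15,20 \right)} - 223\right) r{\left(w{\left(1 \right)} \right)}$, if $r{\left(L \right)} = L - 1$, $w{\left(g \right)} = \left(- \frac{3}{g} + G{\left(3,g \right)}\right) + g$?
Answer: $1323$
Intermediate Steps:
$G{\left(Y,B \right)} = -3$
$D{\left(q,W \right)} = \frac{5}{2}$ ($D{\left(q,W \right)} = \left(- \frac{1}{2}\right) \left(-5\right) = \frac{5}{2}$)
$w{\left(g \right)} = -3 + g - \frac{3}{g}$ ($w{\left(g \right)} = \left(- \frac{3}{g} - 3\right) + g = \left(-3 - \frac{3}{g}\right) + g = -3 + g - \frac{3}{g}$)
$r{\left(L \right)} = -1 + L$
$\left(D{\left(15,20 \right)} - 223\right) r{\left(w{\left(1 \right)} \right)} = \left(\frac{5}{2} - 223\right) \left(-1 - \left(2 + 3\right)\right) = - \frac{441 \left(-1 - 5\right)}{2} = \left(- \frac{441}{2}\right) \left(-6\right) = 1323$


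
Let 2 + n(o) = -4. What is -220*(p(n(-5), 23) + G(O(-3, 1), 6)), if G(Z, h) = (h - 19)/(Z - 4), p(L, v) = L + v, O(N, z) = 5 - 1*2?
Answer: -6600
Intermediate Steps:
O(N, z) = 3 (O(N, z) = 5 - 2 = 3)
n(o) = -6 (n(o) = -2 - 4 = -6)
G(Z, h) = (-19 + h)/(-4 + Z)
-220*(p(n(-5), 23) + G(O(-3, 1), 6)) = -220*((-6 + 23) + (-19 + 6)/(-4 + 3)) = -220*(17 - 13/(-1)) = -220*(17 - 1*(-13)) = -220*(17 + 13) = -220*30 = -6600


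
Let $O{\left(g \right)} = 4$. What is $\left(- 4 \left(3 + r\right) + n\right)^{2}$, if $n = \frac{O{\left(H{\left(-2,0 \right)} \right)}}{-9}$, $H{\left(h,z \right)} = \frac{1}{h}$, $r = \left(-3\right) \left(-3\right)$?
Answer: $\frac{190096}{81} \approx 2346.9$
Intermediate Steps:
$r = 9$
$n = - \frac{4}{9}$ ($n = \frac{4}{-9} = 4 \left(- \frac{1}{9}\right) = - \frac{4}{9} \approx -0.44444$)
$\left(- 4 \left(3 + r\right) + n\right)^{2} = \left(- 4 \left(3 + 9\right) - \frac{4}{9}\right)^{2} = \left(\left(-4\right) 12 - \frac{4}{9}\right)^{2} = \left(-48 - \frac{4}{9}\right)^{2} = \left(- \frac{436}{9}\right)^{2} = \frac{190096}{81}$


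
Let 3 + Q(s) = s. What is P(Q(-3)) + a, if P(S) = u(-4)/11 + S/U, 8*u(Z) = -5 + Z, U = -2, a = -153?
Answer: -13209/88 ≈ -150.10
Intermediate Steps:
u(Z) = -5/8 + Z/8 (u(Z) = (-5 + Z)/8 = -5/8 + Z/8)
Q(s) = -3 + s
P(S) = -9/88 - S/2 (P(S) = (-5/8 + (⅛)*(-4))/11 + S/(-2) = (-5/8 - ½)*(1/11) + S*(-½) = -9/8*1/11 - S/2 = -9/88 - S/2)
P(Q(-3)) + a = (-9/88 - (-3 - 3)/2) - 153 = (-9/88 - ½*(-6)) - 153 = (-9/88 + 3) - 153 = 255/88 - 153 = -13209/88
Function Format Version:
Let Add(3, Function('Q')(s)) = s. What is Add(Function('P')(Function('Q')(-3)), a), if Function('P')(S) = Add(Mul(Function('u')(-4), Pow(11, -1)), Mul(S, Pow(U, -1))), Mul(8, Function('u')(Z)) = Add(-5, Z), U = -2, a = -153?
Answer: Rational(-13209, 88) ≈ -150.10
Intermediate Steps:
Function('u')(Z) = Add(Rational(-5, 8), Mul(Rational(1, 8), Z)) (Function('u')(Z) = Mul(Rational(1, 8), Add(-5, Z)) = Add(Rational(-5, 8), Mul(Rational(1, 8), Z)))
Function('Q')(s) = Add(-3, s)
Function('P')(S) = Add(Rational(-9, 88), Mul(Rational(-1, 2), S)) (Function('P')(S) = Add(Mul(Add(Rational(-5, 8), Mul(Rational(1, 8), -4)), Pow(11, -1)), Mul(S, Pow(-2, -1))) = Add(Mul(Add(Rational(-5, 8), Rational(-1, 2)), Rational(1, 11)), Mul(S, Rational(-1, 2))) = Add(Mul(Rational(-9, 8), Rational(1, 11)), Mul(Rational(-1, 2), S)) = Add(Rational(-9, 88), Mul(Rational(-1, 2), S)))
Add(Function('P')(Function('Q')(-3)), a) = Add(Add(Rational(-9, 88), Mul(Rational(-1, 2), Add(-3, -3))), -153) = Add(Add(Rational(-9, 88), Mul(Rational(-1, 2), -6)), -153) = Add(Add(Rational(-9, 88), 3), -153) = Add(Rational(255, 88), -153) = Rational(-13209, 88)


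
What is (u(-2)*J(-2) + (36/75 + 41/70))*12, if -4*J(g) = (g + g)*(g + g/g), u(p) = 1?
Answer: 138/175 ≈ 0.78857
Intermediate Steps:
J(g) = -g*(1 + g)/2 (J(g) = -(g + g)*(g + g/g)/4 = -2*g*(g + 1)/4 = -2*g*(1 + g)/4 = -g*(1 + g)/2)
(u(-2)*J(-2) + (36/75 + 41/70))*12 = (1*(-½*(-2)*(1 - 2)) + (36/75 + 41/70))*12 = (1*(-½*(-2)*(-1)) + (36*(1/75) + 41*(1/70)))*12 = (1*(-1) + (12/25 + 41/70))*12 = (-1 + 373/350)*12 = (23/350)*12 = 138/175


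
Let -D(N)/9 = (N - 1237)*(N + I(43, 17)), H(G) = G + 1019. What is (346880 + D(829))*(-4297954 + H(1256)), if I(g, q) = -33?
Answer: -14045976828768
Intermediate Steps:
H(G) = 1019 + G
D(N) = -9*(-1237 + N)*(-33 + N) (D(N) = -9*(N - 1237)*(N - 33) = -9*(-1237 + N)*(-33 + N))
(346880 + D(829))*(-4297954 + H(1256)) = (346880 + (-367389 - 9*829**2 + 11430*829))*(-4297954 + (1019 + 1256)) = (346880 + (-367389 - 9*687241 + 9475470))*(-4297954 + 2275) = (346880 + (-367389 - 6185169 + 9475470))*(-4295679) = (346880 + 2922912)*(-4295679) = 3269792*(-4295679) = -14045976828768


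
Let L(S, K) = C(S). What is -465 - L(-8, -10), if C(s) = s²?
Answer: -529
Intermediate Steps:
L(S, K) = S²
-465 - L(-8, -10) = -465 - 1*(-8)² = -465 - 1*64 = -465 - 64 = -529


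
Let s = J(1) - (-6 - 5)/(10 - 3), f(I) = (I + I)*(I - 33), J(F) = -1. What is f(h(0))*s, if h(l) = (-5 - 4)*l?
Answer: 0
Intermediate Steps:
h(l) = -9*l
f(I) = 2*I*(-33 + I) (f(I) = (2*I)*(-33 + I) = 2*I*(-33 + I))
s = 4/7 (s = -1 - (-6 - 5)/(10 - 3) = -1 - (-11)/7 = -1 - 1*(-11/7) = -1 + 11/7 = 4/7 ≈ 0.57143)
f(h(0))*s = (2*(-9*0)*(-33 - 9*0))*(4/7) = (2*0*(-33 + 0))*(4/7) = (2*0*(-33))*(4/7) = 0*(4/7) = 0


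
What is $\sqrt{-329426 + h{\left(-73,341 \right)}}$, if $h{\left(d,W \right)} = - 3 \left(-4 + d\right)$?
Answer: $i \sqrt{329195} \approx 573.75 i$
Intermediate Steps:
$h{\left(d,W \right)} = 12 - 3 d$
$\sqrt{-329426 + h{\left(-73,341 \right)}} = \sqrt{-329426 + \left(12 - -219\right)} = \sqrt{-329426 + \left(12 + 219\right)} = \sqrt{-329426 + 231} = \sqrt{-329195} = i \sqrt{329195}$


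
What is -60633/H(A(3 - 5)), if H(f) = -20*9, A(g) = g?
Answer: 6737/20 ≈ 336.85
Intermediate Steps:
H(f) = -180
-60633/H(A(3 - 5)) = -60633/(-180) = -60633*(-1/180) = 6737/20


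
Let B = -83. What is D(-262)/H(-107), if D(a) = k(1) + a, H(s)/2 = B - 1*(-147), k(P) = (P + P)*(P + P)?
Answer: -129/64 ≈ -2.0156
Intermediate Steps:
k(P) = 4*P² (k(P) = (2*P)*(2*P) = 4*P²)
H(s) = 128 (H(s) = 2*(-83 - 1*(-147)) = 2*(-83 + 147) = 2*64 = 128)
D(a) = 4 + a (D(a) = 4*1² + a = 4*1 + a = 4 + a)
D(-262)/H(-107) = (4 - 262)/128 = -258*1/128 = -129/64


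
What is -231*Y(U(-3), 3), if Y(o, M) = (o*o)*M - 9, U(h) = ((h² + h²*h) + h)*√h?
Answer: 918918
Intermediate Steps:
U(h) = √h*(h + h² + h³) (U(h) = ((h² + h³) + h)*√h = (h + h² + h³)*√h = √h*(h + h² + h³))
Y(o, M) = -9 + M*o² (Y(o, M) = o²*M - 9 = M*o² - 9 = -9 + M*o²)
-231*Y(U(-3), 3) = -231*(-9 + 3*((-3)^(3/2)*(1 - 3 + (-3)²))²) = -231*(-9 + 3*((-3*I*√3)*(1 - 3 + 9))²) = -231*(-9 + 3*(-3*I*√3*7)²) = -231*(-9 + 3*(-21*I*√3)²) = -231*(-9 + 3*(-1323)) = -231*(-9 - 3969) = -231*(-3978) = 918918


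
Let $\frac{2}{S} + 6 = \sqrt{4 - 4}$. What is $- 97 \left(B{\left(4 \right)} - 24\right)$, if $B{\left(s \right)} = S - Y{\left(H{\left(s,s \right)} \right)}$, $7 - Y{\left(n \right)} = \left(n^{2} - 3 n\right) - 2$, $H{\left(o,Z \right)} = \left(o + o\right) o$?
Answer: $- \frac{260348}{3} \approx -86783.0$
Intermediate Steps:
$H{\left(o,Z \right)} = 2 o^{2}$ ($H{\left(o,Z \right)} = 2 o o = 2 o^{2}$)
$Y{\left(n \right)} = 9 - n^{2} + 3 n$ ($Y{\left(n \right)} = 7 - \left(\left(n^{2} - 3 n\right) - 2\right) = 7 - \left(-2 + n^{2} - 3 n\right) = 7 + \left(2 - n^{2} + 3 n\right) = 9 - n^{2} + 3 n$)
$S = - \frac{1}{3}$ ($S = \frac{2}{-6 + \sqrt{4 - 4}} = \frac{2}{-6 + \sqrt{0}} = \frac{2}{-6 + 0} = \frac{2}{-6} = 2 \left(- \frac{1}{6}\right) = - \frac{1}{3} \approx -0.33333$)
$B{\left(s \right)} = - \frac{28}{3} - 6 s^{2} + 4 s^{4}$ ($B{\left(s \right)} = - \frac{1}{3} - \left(9 - \left(2 s^{2}\right)^{2} + 3 \cdot 2 s^{2}\right) = - \frac{1}{3} - \left(9 - 4 s^{4} + 6 s^{2}\right) = - \frac{28}{3} - 6 s^{2} + 4 s^{4}$)
$- 97 \left(B{\left(4 \right)} - 24\right) = - 97 \left(\left(- \frac{28}{3} - 6 \cdot 4^{2} + 4 \cdot 4^{4}\right) - 24\right) = - 97 \left(\left(- \frac{28}{3} - 96 + 4 \cdot 256\right) - 24\right) = - 97 \left(\left(- \frac{28}{3} - 96 + 1024\right) - 24\right) = - 97 \left(\frac{2756}{3} - 24\right) = \left(-97\right) \frac{2684}{3} = - \frac{260348}{3}$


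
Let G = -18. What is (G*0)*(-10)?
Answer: 0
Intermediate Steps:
(G*0)*(-10) = -18*0*(-10) = 0*(-10) = 0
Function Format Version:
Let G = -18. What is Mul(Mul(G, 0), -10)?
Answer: 0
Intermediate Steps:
Mul(Mul(G, 0), -10) = Mul(Mul(-18, 0), -10) = Mul(0, -10) = 0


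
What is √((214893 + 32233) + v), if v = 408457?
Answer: √655583 ≈ 809.68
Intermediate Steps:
√((214893 + 32233) + v) = √((214893 + 32233) + 408457) = √(247126 + 408457) = √655583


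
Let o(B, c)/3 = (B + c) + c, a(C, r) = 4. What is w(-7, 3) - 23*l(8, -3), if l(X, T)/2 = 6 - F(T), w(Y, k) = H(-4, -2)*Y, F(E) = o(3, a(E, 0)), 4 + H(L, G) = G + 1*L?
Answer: 1312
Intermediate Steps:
o(B, c) = 3*B + 6*c (o(B, c) = 3*((B + c) + c) = 3*(B + 2*c) = 3*B + 6*c)
H(L, G) = -4 + G + L (H(L, G) = -4 + (G + 1*L) = -4 + (G + L) = -4 + G + L)
F(E) = 33 (F(E) = 3*3 + 6*4 = 9 + 24 = 33)
w(Y, k) = -10*Y (w(Y, k) = (-4 - 2 - 4)*Y = -10*Y)
l(X, T) = -54 (l(X, T) = 2*(6 - 1*33) = 2*(6 - 33) = 2*(-27) = -54)
w(-7, 3) - 23*l(8, -3) = -10*(-7) - 23*(-54) = 70 + 1242 = 1312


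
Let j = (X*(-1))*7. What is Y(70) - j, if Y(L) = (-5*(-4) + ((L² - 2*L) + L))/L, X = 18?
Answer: 1367/7 ≈ 195.29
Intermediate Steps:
Y(L) = (20 + L² - L)/L (Y(L) = (20 + (L² - L))/L = (20 + L² - L)/L)
j = -126 (j = (18*(-1))*7 = -18*7 = -126)
Y(70) - j = (-1 + 70 + 20/70) - 1*(-126) = (-1 + 70 + 20*(1/70)) + 126 = (-1 + 70 + 2/7) + 126 = 485/7 + 126 = 1367/7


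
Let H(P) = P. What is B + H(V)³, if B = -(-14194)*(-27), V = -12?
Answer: -384966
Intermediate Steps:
B = -383238 (B = -7097*54 = -383238)
B + H(V)³ = -383238 + (-12)³ = -383238 - 1728 = -384966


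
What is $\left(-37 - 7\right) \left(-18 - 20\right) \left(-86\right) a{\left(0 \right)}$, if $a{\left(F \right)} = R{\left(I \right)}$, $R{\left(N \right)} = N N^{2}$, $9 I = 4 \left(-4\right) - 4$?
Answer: $\frac{1150336000}{729} \approx 1.578 \cdot 10^{6}$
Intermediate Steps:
$I = - \frac{20}{9}$ ($I = \frac{4 \left(-4\right) - 4}{9} = \frac{-16 - 4}{9} = \frac{1}{9} \left(-20\right) = - \frac{20}{9} \approx -2.2222$)
$R{\left(N \right)} = N^{3}$
$a{\left(F \right)} = - \frac{8000}{729}$ ($a{\left(F \right)} = \left(- \frac{20}{9}\right)^{3} = - \frac{8000}{729}$)
$\left(-37 - 7\right) \left(-18 - 20\right) \left(-86\right) a{\left(0 \right)} = \left(-37 - 7\right) \left(-18 - 20\right) \left(-86\right) \left(- \frac{8000}{729}\right) = \left(-44\right) \left(-38\right) \left(-86\right) \left(- \frac{8000}{729}\right) = 1672 \left(-86\right) \left(- \frac{8000}{729}\right) = \left(-143792\right) \left(- \frac{8000}{729}\right) = \frac{1150336000}{729}$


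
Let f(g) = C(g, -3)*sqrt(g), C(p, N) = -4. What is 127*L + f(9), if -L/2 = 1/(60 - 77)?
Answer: 50/17 ≈ 2.9412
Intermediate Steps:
f(g) = -4*sqrt(g)
L = 2/17 (L = -2/(60 - 77) = -2/(-17) = -2*(-1/17) = 2/17 ≈ 0.11765)
127*L + f(9) = 127*(2/17) - 4*sqrt(9) = 254/17 - 4*3 = 254/17 - 12 = 50/17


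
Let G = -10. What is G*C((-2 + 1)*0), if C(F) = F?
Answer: 0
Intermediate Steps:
G*C((-2 + 1)*0) = -10*(-2 + 1)*0 = -(-10)*0 = -10*0 = 0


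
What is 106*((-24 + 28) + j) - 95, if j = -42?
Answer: -4123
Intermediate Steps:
106*((-24 + 28) + j) - 95 = 106*((-24 + 28) - 42) - 95 = 106*(4 - 42) - 95 = 106*(-38) - 95 = -4028 - 95 = -4123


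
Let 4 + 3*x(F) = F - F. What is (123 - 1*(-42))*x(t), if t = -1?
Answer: -220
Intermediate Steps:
x(F) = -4/3 (x(F) = -4/3 + (F - F)/3 = -4/3 + (⅓)*0 = -4/3 + 0 = -4/3)
(123 - 1*(-42))*x(t) = (123 - 1*(-42))*(-4/3) = (123 + 42)*(-4/3) = 165*(-4/3) = -220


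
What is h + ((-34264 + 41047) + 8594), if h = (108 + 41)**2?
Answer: 37578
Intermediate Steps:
h = 22201 (h = 149**2 = 22201)
h + ((-34264 + 41047) + 8594) = 22201 + ((-34264 + 41047) + 8594) = 22201 + (6783 + 8594) = 22201 + 15377 = 37578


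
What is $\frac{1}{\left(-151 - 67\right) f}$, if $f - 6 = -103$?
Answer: $\frac{1}{21146} \approx 4.729 \cdot 10^{-5}$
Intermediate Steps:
$f = -97$ ($f = 6 - 103 = -97$)
$\frac{1}{\left(-151 - 67\right) f} = \frac{1}{\left(-151 - 67\right) \left(-97\right)} = \frac{1}{\left(-218\right) \left(-97\right)} = \frac{1}{21146}$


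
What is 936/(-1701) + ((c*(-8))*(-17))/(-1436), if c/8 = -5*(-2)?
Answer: -551416/67851 ≈ -8.1269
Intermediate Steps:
c = 80 (c = 8*(-5*(-2)) = 8*10 = 80)
936/(-1701) + ((c*(-8))*(-17))/(-1436) = 936/(-1701) + ((80*(-8))*(-17))/(-1436) = 936*(-1/1701) - 640*(-17)*(-1/1436) = -104/189 + 10880*(-1/1436) = -104/189 - 2720/359 = -551416/67851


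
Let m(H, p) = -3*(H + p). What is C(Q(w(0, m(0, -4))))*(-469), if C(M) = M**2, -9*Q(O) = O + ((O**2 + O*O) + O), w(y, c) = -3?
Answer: -7504/9 ≈ -833.78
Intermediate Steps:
m(H, p) = -3*H - 3*p
Q(O) = -2*O/9 - 2*O**2/9 (Q(O) = -(O + ((O**2 + O*O) + O))/9 = -(O + ((O**2 + O**2) + O))/9 = -(O + (2*O**2 + O))/9 = -(O + (O + 2*O**2))/9 = -(2*O + 2*O**2)/9 = -2*O/9 - 2*O**2/9)
C(Q(w(0, m(0, -4))))*(-469) = (-2/9*(-3)*(1 - 3))**2*(-469) = (-2/9*(-3)*(-2))**2*(-469) = (-4/3)**2*(-469) = (16/9)*(-469) = -7504/9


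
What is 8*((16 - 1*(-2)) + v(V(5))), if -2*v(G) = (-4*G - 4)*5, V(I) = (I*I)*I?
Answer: 10224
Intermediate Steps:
V(I) = I³ (V(I) = I²*I = I³)
v(G) = 10 + 10*G (v(G) = -(-4*G - 4)*5/2 = -(-4 - 4*G)*5/2 = -(-20 - 20*G)/2 = 10 + 10*G)
8*((16 - 1*(-2)) + v(V(5))) = 8*((16 - 1*(-2)) + (10 + 10*5³)) = 8*((16 + 2) + (10 + 10*125)) = 8*(18 + (10 + 1250)) = 8*(18 + 1260) = 8*1278 = 10224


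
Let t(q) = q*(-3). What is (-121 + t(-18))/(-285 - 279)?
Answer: 67/564 ≈ 0.11879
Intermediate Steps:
t(q) = -3*q
(-121 + t(-18))/(-285 - 279) = (-121 - 3*(-18))/(-285 - 279) = (-121 + 54)/(-564) = -67*(-1/564) = 67/564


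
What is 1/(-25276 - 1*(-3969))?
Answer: -1/21307 ≈ -4.6933e-5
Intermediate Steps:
1/(-25276 - 1*(-3969)) = 1/(-25276 + 3969) = 1/(-21307) = -1/21307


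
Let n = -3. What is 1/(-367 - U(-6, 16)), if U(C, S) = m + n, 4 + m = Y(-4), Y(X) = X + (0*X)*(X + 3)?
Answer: -1/356 ≈ -0.0028090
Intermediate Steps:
Y(X) = X (Y(X) = X + 0*(3 + X) = X + 0 = X)
m = -8 (m = -4 - 4 = -8)
U(C, S) = -11 (U(C, S) = -8 - 3 = -11)
1/(-367 - U(-6, 16)) = 1/(-367 - 1*(-11)) = 1/(-367 + 11) = 1/(-356) = -1/356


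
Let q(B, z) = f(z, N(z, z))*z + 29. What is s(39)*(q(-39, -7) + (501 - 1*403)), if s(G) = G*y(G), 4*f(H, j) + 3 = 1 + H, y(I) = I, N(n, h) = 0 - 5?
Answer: 868491/4 ≈ 2.1712e+5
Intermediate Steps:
N(n, h) = -5
f(H, j) = -1/2 + H/4 (f(H, j) = -3/4 + (1 + H)/4 = -3/4 + (1/4 + H/4) = -1/2 + H/4)
s(G) = G**2 (s(G) = G*G = G**2)
q(B, z) = 29 + z*(-1/2 + z/4) (q(B, z) = (-1/2 + z/4)*z + 29 = z*(-1/2 + z/4) + 29 = 29 + z*(-1/2 + z/4))
s(39)*(q(-39, -7) + (501 - 1*403)) = 39**2*((29 + (1/4)*(-7)*(-2 - 7)) + (501 - 1*403)) = 1521*((29 + (1/4)*(-7)*(-9)) + (501 - 403)) = 1521*((29 + 63/4) + 98) = 1521*(179/4 + 98) = 1521*(571/4) = 868491/4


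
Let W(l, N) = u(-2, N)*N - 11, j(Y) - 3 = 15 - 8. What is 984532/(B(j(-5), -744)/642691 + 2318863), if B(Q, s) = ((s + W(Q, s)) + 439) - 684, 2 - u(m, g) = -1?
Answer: 632749855612/1490312377101 ≈ 0.42458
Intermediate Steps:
u(m, g) = 3 (u(m, g) = 2 - 1*(-1) = 2 + 1 = 3)
j(Y) = 10 (j(Y) = 3 + (15 - 8) = 3 + 7 = 10)
W(l, N) = -11 + 3*N (W(l, N) = 3*N - 11 = -11 + 3*N)
B(Q, s) = -256 + 4*s (B(Q, s) = ((s + (-11 + 3*s)) + 439) - 684 = ((-11 + 4*s) + 439) - 684 = (428 + 4*s) - 684 = -256 + 4*s)
984532/(B(j(-5), -744)/642691 + 2318863) = 984532/((-256 + 4*(-744))/642691 + 2318863) = 984532/((-256 - 2976)*(1/642691) + 2318863) = 984532/(-3232*1/642691 + 2318863) = 984532/(-3232/642691 + 2318863) = 984532/(1490312377101/642691) = 984532*(642691/1490312377101) = 632749855612/1490312377101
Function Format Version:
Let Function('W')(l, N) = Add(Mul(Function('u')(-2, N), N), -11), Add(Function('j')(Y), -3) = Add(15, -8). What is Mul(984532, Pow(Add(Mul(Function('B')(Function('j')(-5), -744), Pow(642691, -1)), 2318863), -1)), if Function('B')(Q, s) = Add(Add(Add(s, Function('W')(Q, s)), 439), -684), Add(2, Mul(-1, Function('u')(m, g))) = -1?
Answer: Rational(632749855612, 1490312377101) ≈ 0.42458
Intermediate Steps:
Function('u')(m, g) = 3 (Function('u')(m, g) = Add(2, Mul(-1, -1)) = Add(2, 1) = 3)
Function('j')(Y) = 10 (Function('j')(Y) = Add(3, Add(15, -8)) = Add(3, 7) = 10)
Function('W')(l, N) = Add(-11, Mul(3, N)) (Function('W')(l, N) = Add(Mul(3, N), -11) = Add(-11, Mul(3, N)))
Function('B')(Q, s) = Add(-256, Mul(4, s)) (Function('B')(Q, s) = Add(Add(Add(s, Add(-11, Mul(3, s))), 439), -684) = Add(Add(Add(-11, Mul(4, s)), 439), -684) = Add(Add(428, Mul(4, s)), -684) = Add(-256, Mul(4, s)))
Mul(984532, Pow(Add(Mul(Function('B')(Function('j')(-5), -744), Pow(642691, -1)), 2318863), -1)) = Mul(984532, Pow(Add(Mul(Add(-256, Mul(4, -744)), Pow(642691, -1)), 2318863), -1)) = Mul(984532, Pow(Add(Mul(Add(-256, -2976), Rational(1, 642691)), 2318863), -1)) = Mul(984532, Pow(Add(Mul(-3232, Rational(1, 642691)), 2318863), -1)) = Mul(984532, Pow(Add(Rational(-3232, 642691), 2318863), -1)) = Mul(984532, Pow(Rational(1490312377101, 642691), -1)) = Mul(984532, Rational(642691, 1490312377101)) = Rational(632749855612, 1490312377101)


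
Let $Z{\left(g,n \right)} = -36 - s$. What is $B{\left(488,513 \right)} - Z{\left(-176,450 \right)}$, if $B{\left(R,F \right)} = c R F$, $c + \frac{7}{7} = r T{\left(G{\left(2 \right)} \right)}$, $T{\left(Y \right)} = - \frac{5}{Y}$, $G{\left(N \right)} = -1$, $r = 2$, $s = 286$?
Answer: $2253418$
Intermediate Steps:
$c = 9$ ($c = -1 + 2 \left(- \frac{5}{-1}\right) = -1 + 2 \left(\left(-5\right) \left(-1\right)\right) = -1 + 2 \cdot 5 = -1 + 10 = 9$)
$B{\left(R,F \right)} = 9 F R$ ($B{\left(R,F \right)} = 9 R F = 9 F R$)
$Z{\left(g,n \right)} = -322$ ($Z{\left(g,n \right)} = -36 - 286 = -322$)
$B{\left(488,513 \right)} - Z{\left(-176,450 \right)} = 9 \cdot 513 \cdot 488 - -322 = 2253096 + 322 = 2253418$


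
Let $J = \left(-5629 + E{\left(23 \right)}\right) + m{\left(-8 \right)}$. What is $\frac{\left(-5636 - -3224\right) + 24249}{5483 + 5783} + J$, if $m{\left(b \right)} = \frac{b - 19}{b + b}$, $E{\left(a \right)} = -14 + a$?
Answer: $- \frac{506192573}{90128} \approx -5616.4$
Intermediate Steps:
$m{\left(b \right)} = \frac{-19 + b}{2 b}$
$J = - \frac{89893}{16}$ ($J = \left(-5629 + \left(-14 + 23\right)\right) + \frac{-19 - 8}{2 \left(-8\right)} = \left(-5629 + 9\right) + \frac{1}{2} \left(- \frac{1}{8}\right) \left(-27\right) = -5620 + \frac{27}{16} = - \frac{89893}{16} \approx -5618.3$)
$\frac{\left(-5636 - -3224\right) + 24249}{5483 + 5783} + J = \frac{\left(-5636 - -3224\right) + 24249}{5483 + 5783} - \frac{89893}{16} = \frac{\left(-5636 + 3224\right) + 24249}{11266} - \frac{89893}{16} = \left(-2412 + 24249\right) \frac{1}{11266} - \frac{89893}{16} = 21837 \cdot \frac{1}{11266} - \frac{89893}{16} = \frac{21837}{11266} - \frac{89893}{16} = - \frac{506192573}{90128}$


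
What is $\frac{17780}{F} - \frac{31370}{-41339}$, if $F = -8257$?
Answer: $- \frac{475985330}{341336123} \approx -1.3945$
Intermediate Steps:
$\frac{17780}{F} - \frac{31370}{-41339} = \frac{17780}{-8257} - \frac{31370}{-41339} = 17780 \left(- \frac{1}{8257}\right) - - \frac{31370}{41339} = - \frac{17780}{8257} + \frac{31370}{41339} = - \frac{475985330}{341336123}$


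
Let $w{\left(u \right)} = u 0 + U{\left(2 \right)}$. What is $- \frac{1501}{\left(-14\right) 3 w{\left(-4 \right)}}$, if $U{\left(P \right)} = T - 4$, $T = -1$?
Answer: $- \frac{1501}{210} \approx -7.1476$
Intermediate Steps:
$U{\left(P \right)} = -5$ ($U{\left(P \right)} = -1 - 4 = -5$)
$w{\left(u \right)} = -5$ ($w{\left(u \right)} = u 0 - 5 = 0 - 5 = -5$)
$- \frac{1501}{\left(-14\right) 3 w{\left(-4 \right)}} = - \frac{1501}{\left(-14\right) 3 \left(-5\right)} = - \frac{1501}{\left(-42\right) \left(-5\right)} = - \frac{1501}{210}$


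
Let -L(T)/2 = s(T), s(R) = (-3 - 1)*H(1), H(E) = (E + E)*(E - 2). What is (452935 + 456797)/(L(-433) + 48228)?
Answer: 227433/12053 ≈ 18.869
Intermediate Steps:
H(E) = 2*E*(-2 + E) (H(E) = (2*E)*(-2 + E) = 2*E*(-2 + E))
s(R) = 8 (s(R) = (-3 - 1)*(2*1*(-2 + 1)) = -8*(-1) = -4*(-2) = 8)
L(T) = -16 (L(T) = -2*8 = -16)
(452935 + 456797)/(L(-433) + 48228) = (452935 + 456797)/(-16 + 48228) = 909732/48212 = 909732*(1/48212) = 227433/12053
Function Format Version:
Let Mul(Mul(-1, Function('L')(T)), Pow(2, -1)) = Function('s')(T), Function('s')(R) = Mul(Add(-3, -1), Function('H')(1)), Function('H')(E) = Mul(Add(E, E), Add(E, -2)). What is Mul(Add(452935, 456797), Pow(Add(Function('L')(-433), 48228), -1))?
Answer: Rational(227433, 12053) ≈ 18.869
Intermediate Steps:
Function('H')(E) = Mul(2, E, Add(-2, E)) (Function('H')(E) = Mul(Mul(2, E), Add(-2, E)) = Mul(2, E, Add(-2, E)))
Function('s')(R) = 8 (Function('s')(R) = Mul(Add(-3, -1), Mul(2, 1, Add(-2, 1))) = Mul(-4, Mul(2, 1, -1)) = Mul(-4, -2) = 8)
Function('L')(T) = -16 (Function('L')(T) = Mul(-2, 8) = -16)
Mul(Add(452935, 456797), Pow(Add(Function('L')(-433), 48228), -1)) = Mul(Add(452935, 456797), Pow(Add(-16, 48228), -1)) = Mul(909732, Pow(48212, -1)) = Mul(909732, Rational(1, 48212)) = Rational(227433, 12053)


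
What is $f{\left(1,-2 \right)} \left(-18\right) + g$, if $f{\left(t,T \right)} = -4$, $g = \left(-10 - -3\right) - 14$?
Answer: $51$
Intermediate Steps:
$g = -21$ ($g = \left(-10 + 3\right) - 14 = -7 - 14 = -21$)
$f{\left(1,-2 \right)} \left(-18\right) + g = \left(-4\right) \left(-18\right) - 21 = 72 - 21 = 51$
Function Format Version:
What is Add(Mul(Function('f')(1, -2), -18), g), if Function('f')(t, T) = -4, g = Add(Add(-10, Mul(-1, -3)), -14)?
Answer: 51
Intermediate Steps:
g = -21 (g = Add(Add(-10, 3), -14) = Add(-7, -14) = -21)
Add(Mul(Function('f')(1, -2), -18), g) = Add(Mul(-4, -18), -21) = Add(72, -21) = 51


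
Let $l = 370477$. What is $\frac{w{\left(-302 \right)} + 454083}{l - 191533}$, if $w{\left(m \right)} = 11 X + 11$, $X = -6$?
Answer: $\frac{113507}{44736} \approx 2.5373$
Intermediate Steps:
$w{\left(m \right)} = -55$ ($w{\left(m \right)} = 11 \left(-6\right) + 11 = -66 + 11 = -55$)
$\frac{w{\left(-302 \right)} + 454083}{l - 191533} = \frac{-55 + 454083}{370477 - 191533} = \frac{454028}{178944} = 454028 \cdot \frac{1}{178944} = \frac{113507}{44736}$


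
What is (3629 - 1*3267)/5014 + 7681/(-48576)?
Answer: -454957/5294784 ≈ -0.085925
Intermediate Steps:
(3629 - 1*3267)/5014 + 7681/(-48576) = (3629 - 3267)*(1/5014) + 7681*(-1/48576) = 362*(1/5014) - 7681/48576 = 181/2507 - 7681/48576 = -454957/5294784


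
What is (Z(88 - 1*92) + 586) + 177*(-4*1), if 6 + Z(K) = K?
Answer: -132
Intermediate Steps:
Z(K) = -6 + K
(Z(88 - 1*92) + 586) + 177*(-4*1) = ((-6 + (88 - 1*92)) + 586) + 177*(-4*1) = ((-6 + (88 - 92)) + 586) + 177*(-4) = ((-6 - 4) + 586) - 708 = (-10 + 586) - 708 = 576 - 708 = -132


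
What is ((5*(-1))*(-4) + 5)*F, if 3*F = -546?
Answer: -4550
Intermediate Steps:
F = -182 (F = (⅓)*(-546) = -182)
((5*(-1))*(-4) + 5)*F = ((5*(-1))*(-4) + 5)*(-182) = (-5*(-4) + 5)*(-182) = (20 + 5)*(-182) = 25*(-182) = -4550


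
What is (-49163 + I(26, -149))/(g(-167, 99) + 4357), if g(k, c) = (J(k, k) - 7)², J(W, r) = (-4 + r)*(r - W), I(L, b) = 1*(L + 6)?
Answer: -49131/4406 ≈ -11.151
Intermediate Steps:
I(L, b) = 6 + L (I(L, b) = 1*(6 + L) = 6 + L)
g(k, c) = 49 (g(k, c) = ((k² - 4*k + 4*k - k*k) - 7)² = ((k² - 4*k + 4*k - k²) - 7)² = (0 - 7)² = (-7)² = 49)
(-49163 + I(26, -149))/(g(-167, 99) + 4357) = (-49163 + (6 + 26))/(49 + 4357) = (-49163 + 32)/4406 = -49131*1/4406 = -49131/4406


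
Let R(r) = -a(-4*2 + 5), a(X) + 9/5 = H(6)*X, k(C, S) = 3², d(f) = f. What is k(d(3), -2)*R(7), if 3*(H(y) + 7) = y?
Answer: -594/5 ≈ -118.80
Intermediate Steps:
H(y) = -7 + y/3
k(C, S) = 9
a(X) = -9/5 - 5*X (a(X) = -9/5 + (-7 + (⅓)*6)*X = -9/5 + (-7 + 2)*X = -9/5 - 5*X)
R(r) = -66/5 (R(r) = -(-9/5 - 5*(-4*2 + 5)) = -(-9/5 - 5*(-8 + 5)) = -(-9/5 - 5*(-3)) = -(-9/5 + 15) = -1*66/5 = -66/5)
k(d(3), -2)*R(7) = 9*(-66/5) = -594/5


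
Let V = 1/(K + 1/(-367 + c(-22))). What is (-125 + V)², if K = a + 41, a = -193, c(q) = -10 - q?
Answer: 45501500430400/2911789521 ≈ 15627.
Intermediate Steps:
K = -152 (K = -193 + 41 = -152)
V = -355/53961 (V = 1/(-152 + 1/(-367 + (-10 - 1*(-22)))) = 1/(-152 + 1/(-367 + (-10 + 22))) = 1/(-152 + 1/(-367 + 12)) = 1/(-152 + 1/(-355)) = 1/(-152 - 1/355) = 1/(-53961/355) = -355/53961 ≈ -0.0065788)
(-125 + V)² = (-125 - 355/53961)² = (-6745480/53961)² = 45501500430400/2911789521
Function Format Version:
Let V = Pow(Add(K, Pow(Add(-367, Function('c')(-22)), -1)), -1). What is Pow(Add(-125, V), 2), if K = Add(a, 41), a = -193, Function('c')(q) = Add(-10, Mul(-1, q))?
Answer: Rational(45501500430400, 2911789521) ≈ 15627.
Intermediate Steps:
K = -152 (K = Add(-193, 41) = -152)
V = Rational(-355, 53961) (V = Pow(Add(-152, Pow(Add(-367, Add(-10, Mul(-1, -22))), -1)), -1) = Pow(Add(-152, Pow(Add(-367, Add(-10, 22)), -1)), -1) = Pow(Add(-152, Pow(Add(-367, 12), -1)), -1) = Pow(Add(-152, Pow(-355, -1)), -1) = Pow(Add(-152, Rational(-1, 355)), -1) = Pow(Rational(-53961, 355), -1) = Rational(-355, 53961) ≈ -0.0065788)
Pow(Add(-125, V), 2) = Pow(Add(-125, Rational(-355, 53961)), 2) = Pow(Rational(-6745480, 53961), 2) = Rational(45501500430400, 2911789521)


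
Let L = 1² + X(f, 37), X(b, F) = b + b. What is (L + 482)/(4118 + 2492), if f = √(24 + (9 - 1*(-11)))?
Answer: 483/6610 + 2*√11/3305 ≈ 0.075078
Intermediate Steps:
f = 2*√11 (f = √(24 + (9 + 11)) = √(24 + 20) = √44 = 2*√11 ≈ 6.6332)
X(b, F) = 2*b
L = 1 + 4*√11 (L = 1² + 2*(2*√11) = 1 + 4*√11 ≈ 14.266)
(L + 482)/(4118 + 2492) = ((1 + 4*√11) + 482)/(4118 + 2492) = (483 + 4*√11)/6610 = (483 + 4*√11)*(1/6610) = 483/6610 + 2*√11/3305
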